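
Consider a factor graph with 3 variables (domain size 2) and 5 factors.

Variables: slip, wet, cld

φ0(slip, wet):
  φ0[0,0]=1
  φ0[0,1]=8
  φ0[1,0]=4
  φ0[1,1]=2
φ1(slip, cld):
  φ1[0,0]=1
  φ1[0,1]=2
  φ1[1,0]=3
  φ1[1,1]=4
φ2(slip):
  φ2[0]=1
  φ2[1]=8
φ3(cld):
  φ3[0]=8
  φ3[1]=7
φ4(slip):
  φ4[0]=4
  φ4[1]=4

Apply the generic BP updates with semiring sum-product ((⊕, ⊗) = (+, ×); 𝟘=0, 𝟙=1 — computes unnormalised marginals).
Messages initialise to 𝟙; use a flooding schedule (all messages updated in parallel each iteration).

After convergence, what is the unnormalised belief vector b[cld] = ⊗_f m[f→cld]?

b[cld] = [4896, 5880]

init: all messages = 𝟙 over 2 values
r1 m[φ0→slip] = [9, 6]
r1 m[φ0→wet] = [5, 10]
r1 m[φ1→slip] = [3, 7]
r1 m[φ1→cld] = [4, 6]
r1 m[φ2→slip] = [1, 8]
r1 m[φ3→cld] = [8, 7]
r1 m[φ4→slip] = [4, 4]
r1 m[slip→φ0] = [1, 1]
r1 m[slip→φ1] = [1, 1]
r1 m[slip→φ2] = [1, 1]
r1 m[slip→φ4] = [1, 1]
r1 m[wet→φ0] = [1, 1]
r1 m[cld→φ1] = [1, 1]
r1 m[cld→φ3] = [1, 1]
r2 m[φ0→slip] = [9, 6]
r2 m[φ0→wet] = [5, 10]
r2 m[φ1→slip] = [3, 7]
r2 m[φ1→cld] = [4, 6]
r2 m[φ2→slip] = [1, 8]
r2 m[φ3→cld] = [8, 7]
r2 m[φ4→slip] = [4, 4]
r2 m[slip→φ0] = [12, 224]
r2 m[slip→φ1] = [36, 192]
r2 m[slip→φ2] = [108, 168]
r2 m[slip→φ4] = [27, 336]
r2 m[wet→φ0] = [1, 1]
r2 m[cld→φ1] = [8, 7]
r2 m[cld→φ3] = [4, 6]
r3 m[φ0→slip] = [9, 6]
r3 m[φ0→wet] = [908, 544]
r3 m[φ1→slip] = [22, 52]
r3 m[φ1→cld] = [612, 840]
r3 m[φ2→slip] = [1, 8]
r3 m[φ3→cld] = [8, 7]
r3 m[φ4→slip] = [4, 4]
r3 m[slip→φ0] = [12, 224]
r3 m[slip→φ1] = [36, 192]
r3 m[slip→φ2] = [108, 168]
r3 m[slip→φ4] = [27, 336]
r3 m[wet→φ0] = [1, 1]
r3 m[cld→φ1] = [8, 7]
r3 m[cld→φ3] = [4, 6]
r4 m[φ0→slip] = [9, 6]
r4 m[φ0→wet] = [908, 544]
r4 m[φ1→slip] = [22, 52]
r4 m[φ1→cld] = [612, 840]
r4 m[φ2→slip] = [1, 8]
r4 m[φ3→cld] = [8, 7]
r4 m[φ4→slip] = [4, 4]
r4 m[slip→φ0] = [88, 1664]
r4 m[slip→φ1] = [36, 192]
r4 m[slip→φ2] = [792, 1248]
r4 m[slip→φ4] = [198, 2496]
r4 m[wet→φ0] = [1, 1]
r4 m[cld→φ1] = [8, 7]
r4 m[cld→φ3] = [612, 840]
r5 m[φ0→slip] = [9, 6]
r5 m[φ0→wet] = [6744, 4032]
r5 m[φ1→slip] = [22, 52]
r5 m[φ1→cld] = [612, 840]
r5 m[φ2→slip] = [1, 8]
r5 m[φ3→cld] = [8, 7]
r5 m[φ4→slip] = [4, 4]
r5 m[slip→φ0] = [88, 1664]
r5 m[slip→φ1] = [36, 192]
r5 m[slip→φ2] = [792, 1248]
r5 m[slip→φ4] = [198, 2496]
r5 m[wet→φ0] = [1, 1]
r5 m[cld→φ1] = [8, 7]
r5 m[cld→φ3] = [612, 840]
r6 m[φ0→slip] = [9, 6]
r6 m[φ0→wet] = [6744, 4032]
r6 m[φ1→slip] = [22, 52]
r6 m[φ1→cld] = [612, 840]
r6 m[φ2→slip] = [1, 8]
r6 m[φ3→cld] = [8, 7]
r6 m[φ4→slip] = [4, 4]
r6 m[slip→φ0] = [88, 1664]
r6 m[slip→φ1] = [36, 192]
r6 m[slip→φ2] = [792, 1248]
r6 m[slip→φ4] = [198, 2496]
r6 m[wet→φ0] = [1, 1]
r6 m[cld→φ1] = [8, 7]
r6 m[cld→φ3] = [612, 840]
fixed point reached at round 6
b[cld] = ⊗ incoming = [4896, 5880]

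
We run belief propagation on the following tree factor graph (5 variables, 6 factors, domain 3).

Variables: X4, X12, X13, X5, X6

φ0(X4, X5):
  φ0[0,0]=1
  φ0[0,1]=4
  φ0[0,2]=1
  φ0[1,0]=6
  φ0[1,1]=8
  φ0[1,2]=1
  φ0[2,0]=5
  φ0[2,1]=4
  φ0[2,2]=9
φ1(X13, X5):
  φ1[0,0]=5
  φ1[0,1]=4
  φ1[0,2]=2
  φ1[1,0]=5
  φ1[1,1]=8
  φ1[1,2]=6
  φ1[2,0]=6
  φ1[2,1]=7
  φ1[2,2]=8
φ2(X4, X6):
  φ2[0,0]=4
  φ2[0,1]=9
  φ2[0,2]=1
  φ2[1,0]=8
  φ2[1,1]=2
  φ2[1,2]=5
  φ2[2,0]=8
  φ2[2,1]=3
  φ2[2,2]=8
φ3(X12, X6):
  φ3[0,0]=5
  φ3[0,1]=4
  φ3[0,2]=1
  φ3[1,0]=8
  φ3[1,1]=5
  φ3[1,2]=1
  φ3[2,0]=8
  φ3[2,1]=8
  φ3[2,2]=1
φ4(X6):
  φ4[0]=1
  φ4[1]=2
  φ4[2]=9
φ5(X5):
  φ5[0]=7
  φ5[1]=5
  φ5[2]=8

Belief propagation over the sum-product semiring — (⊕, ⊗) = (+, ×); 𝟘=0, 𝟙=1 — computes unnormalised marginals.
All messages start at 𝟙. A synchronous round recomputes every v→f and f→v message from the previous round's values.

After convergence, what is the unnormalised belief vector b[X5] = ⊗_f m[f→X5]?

init: all messages = 𝟙 over 3 values
r1 m[φ0→X4] = [6, 15, 18]
r1 m[φ0→X5] = [12, 16, 11]
r1 m[φ1→X13] = [11, 19, 21]
r1 m[φ1→X5] = [16, 19, 16]
r1 m[φ2→X4] = [14, 15, 19]
r1 m[φ2→X6] = [20, 14, 14]
r1 m[φ3→X12] = [10, 14, 17]
r1 m[φ3→X6] = [21, 17, 3]
r1 m[φ4→X6] = [1, 2, 9]
r1 m[φ5→X5] = [7, 5, 8]
r1 m[X4→φ0] = [1, 1, 1]
r1 m[X4→φ2] = [1, 1, 1]
r1 m[X12→φ3] = [1, 1, 1]
r1 m[X13→φ1] = [1, 1, 1]
r1 m[X5→φ0] = [1, 1, 1]
r1 m[X5→φ1] = [1, 1, 1]
r1 m[X5→φ5] = [1, 1, 1]
r1 m[X6→φ2] = [1, 1, 1]
r1 m[X6→φ3] = [1, 1, 1]
r1 m[X6→φ4] = [1, 1, 1]
r2 m[φ0→X4] = [6, 15, 18]
r2 m[φ0→X5] = [12, 16, 11]
r2 m[φ1→X13] = [11, 19, 21]
r2 m[φ1→X5] = [16, 19, 16]
r2 m[φ2→X4] = [14, 15, 19]
r2 m[φ2→X6] = [20, 14, 14]
r2 m[φ3→X12] = [10, 14, 17]
r2 m[φ3→X6] = [21, 17, 3]
r2 m[φ4→X6] = [1, 2, 9]
r2 m[φ5→X5] = [7, 5, 8]
r2 m[X4→φ0] = [14, 15, 19]
r2 m[X4→φ2] = [6, 15, 18]
r2 m[X12→φ3] = [1, 1, 1]
r2 m[X13→φ1] = [1, 1, 1]
r2 m[X5→φ0] = [112, 95, 128]
r2 m[X5→φ1] = [84, 80, 88]
r2 m[X5→φ5] = [192, 304, 176]
r2 m[X6→φ2] = [21, 34, 27]
r2 m[X6→φ3] = [20, 28, 126]
r2 m[X6→φ4] = [420, 238, 42]
r3 m[φ0→X4] = [620, 1560, 2092]
r3 m[φ0→X5] = [199, 252, 200]
r3 m[φ1→X13] = [916, 1588, 1768]
r3 m[φ1→X5] = [16, 19, 16]
r3 m[φ2→X4] = [417, 371, 486]
r3 m[φ2→X6] = [288, 138, 225]
r3 m[φ3→X12] = [338, 426, 510]
r3 m[φ3→X6] = [21, 17, 3]
r3 m[φ4→X6] = [1, 2, 9]
r3 m[φ5→X5] = [7, 5, 8]
r3 m[X4→φ0] = [14, 15, 19]
r3 m[X4→φ2] = [6, 15, 18]
r3 m[X12→φ3] = [1, 1, 1]
r3 m[X13→φ1] = [1, 1, 1]
r3 m[X5→φ0] = [112, 95, 128]
r3 m[X5→φ1] = [84, 80, 88]
r3 m[X5→φ5] = [192, 304, 176]
r3 m[X6→φ2] = [21, 34, 27]
r3 m[X6→φ3] = [20, 28, 126]
r3 m[X6→φ4] = [420, 238, 42]
r4 m[φ0→X4] = [620, 1560, 2092]
r4 m[φ0→X5] = [199, 252, 200]
r4 m[φ1→X13] = [916, 1588, 1768]
r4 m[φ1→X5] = [16, 19, 16]
r4 m[φ2→X4] = [417, 371, 486]
r4 m[φ2→X6] = [288, 138, 225]
r4 m[φ3→X12] = [338, 426, 510]
r4 m[φ3→X6] = [21, 17, 3]
r4 m[φ4→X6] = [1, 2, 9]
r4 m[φ5→X5] = [7, 5, 8]
r4 m[X4→φ0] = [417, 371, 486]
r4 m[X4→φ2] = [620, 1560, 2092]
r4 m[X12→φ3] = [1, 1, 1]
r4 m[X13→φ1] = [1, 1, 1]
r4 m[X5→φ0] = [112, 95, 128]
r4 m[X5→φ1] = [1393, 1260, 1600]
r4 m[X5→φ5] = [3184, 4788, 3200]
r4 m[X6→φ2] = [21, 34, 27]
r4 m[X6→φ3] = [288, 276, 2025]
r4 m[X6→φ4] = [6048, 2346, 675]
r5 m[φ0→X4] = [620, 1560, 2092]
r5 m[φ0→X5] = [5073, 6580, 5162]
r5 m[φ1→X13] = [15205, 26645, 29978]
r5 m[φ1→X5] = [16, 19, 16]
r5 m[φ2→X4] = [417, 371, 486]
r5 m[φ2→X6] = [31696, 14976, 25156]
r5 m[φ3→X12] = [4569, 5709, 6537]
r5 m[φ3→X6] = [21, 17, 3]
r5 m[φ4→X6] = [1, 2, 9]
r5 m[φ5→X5] = [7, 5, 8]
r5 m[X4→φ0] = [417, 371, 486]
r5 m[X4→φ2] = [620, 1560, 2092]
r5 m[X12→φ3] = [1, 1, 1]
r5 m[X13→φ1] = [1, 1, 1]
r5 m[X5→φ0] = [112, 95, 128]
r5 m[X5→φ1] = [1393, 1260, 1600]
r5 m[X5→φ5] = [3184, 4788, 3200]
r5 m[X6→φ2] = [21, 34, 27]
r5 m[X6→φ3] = [288, 276, 2025]
r5 m[X6→φ4] = [6048, 2346, 675]
r6 m[φ0→X4] = [620, 1560, 2092]
r6 m[φ0→X5] = [5073, 6580, 5162]
r6 m[φ1→X13] = [15205, 26645, 29978]
r6 m[φ1→X5] = [16, 19, 16]
r6 m[φ2→X4] = [417, 371, 486]
r6 m[φ2→X6] = [31696, 14976, 25156]
r6 m[φ3→X12] = [4569, 5709, 6537]
r6 m[φ3→X6] = [21, 17, 3]
r6 m[φ4→X6] = [1, 2, 9]
r6 m[φ5→X5] = [7, 5, 8]
r6 m[X4→φ0] = [417, 371, 486]
r6 m[X4→φ2] = [620, 1560, 2092]
r6 m[X12→φ3] = [1, 1, 1]
r6 m[X13→φ1] = [1, 1, 1]
r6 m[X5→φ0] = [112, 95, 128]
r6 m[X5→φ1] = [35511, 32900, 41296]
r6 m[X5→φ5] = [81168, 125020, 82592]
r6 m[X6→φ2] = [21, 34, 27]
r6 m[X6→φ3] = [31696, 29952, 226404]
r6 m[X6→φ4] = [665616, 254592, 75468]
r7 m[φ0→X4] = [620, 1560, 2092]
r7 m[φ0→X5] = [5073, 6580, 5162]
r7 m[φ1→X13] = [391747, 688531, 773734]
r7 m[φ1→X5] = [16, 19, 16]
r7 m[φ2→X4] = [417, 371, 486]
r7 m[φ2→X6] = [31696, 14976, 25156]
r7 m[φ3→X12] = [504692, 629732, 719588]
r7 m[φ3→X6] = [21, 17, 3]
r7 m[φ4→X6] = [1, 2, 9]
r7 m[φ5→X5] = [7, 5, 8]
r7 m[X4→φ0] = [417, 371, 486]
r7 m[X4→φ2] = [620, 1560, 2092]
r7 m[X12→φ3] = [1, 1, 1]
r7 m[X13→φ1] = [1, 1, 1]
r7 m[X5→φ0] = [112, 95, 128]
r7 m[X5→φ1] = [35511, 32900, 41296]
r7 m[X5→φ5] = [81168, 125020, 82592]
r7 m[X6→φ2] = [21, 34, 27]
r7 m[X6→φ3] = [31696, 29952, 226404]
r7 m[X6→φ4] = [665616, 254592, 75468]
r8 m[φ0→X4] = [620, 1560, 2092]
r8 m[φ0→X5] = [5073, 6580, 5162]
r8 m[φ1→X13] = [391747, 688531, 773734]
r8 m[φ1→X5] = [16, 19, 16]
r8 m[φ2→X4] = [417, 371, 486]
r8 m[φ2→X6] = [31696, 14976, 25156]
r8 m[φ3→X12] = [504692, 629732, 719588]
r8 m[φ3→X6] = [21, 17, 3]
r8 m[φ4→X6] = [1, 2, 9]
r8 m[φ5→X5] = [7, 5, 8]
r8 m[X4→φ0] = [417, 371, 486]
r8 m[X4→φ2] = [620, 1560, 2092]
r8 m[X12→φ3] = [1, 1, 1]
r8 m[X13→φ1] = [1, 1, 1]
r8 m[X5→φ0] = [112, 95, 128]
r8 m[X5→φ1] = [35511, 32900, 41296]
r8 m[X5→φ5] = [81168, 125020, 82592]
r8 m[X6→φ2] = [21, 34, 27]
r8 m[X6→φ3] = [31696, 29952, 226404]
r8 m[X6→φ4] = [665616, 254592, 75468]
fixed point reached at round 8
b[X5] = ⊗ incoming = [568176, 625100, 660736]

b[X5] = [568176, 625100, 660736]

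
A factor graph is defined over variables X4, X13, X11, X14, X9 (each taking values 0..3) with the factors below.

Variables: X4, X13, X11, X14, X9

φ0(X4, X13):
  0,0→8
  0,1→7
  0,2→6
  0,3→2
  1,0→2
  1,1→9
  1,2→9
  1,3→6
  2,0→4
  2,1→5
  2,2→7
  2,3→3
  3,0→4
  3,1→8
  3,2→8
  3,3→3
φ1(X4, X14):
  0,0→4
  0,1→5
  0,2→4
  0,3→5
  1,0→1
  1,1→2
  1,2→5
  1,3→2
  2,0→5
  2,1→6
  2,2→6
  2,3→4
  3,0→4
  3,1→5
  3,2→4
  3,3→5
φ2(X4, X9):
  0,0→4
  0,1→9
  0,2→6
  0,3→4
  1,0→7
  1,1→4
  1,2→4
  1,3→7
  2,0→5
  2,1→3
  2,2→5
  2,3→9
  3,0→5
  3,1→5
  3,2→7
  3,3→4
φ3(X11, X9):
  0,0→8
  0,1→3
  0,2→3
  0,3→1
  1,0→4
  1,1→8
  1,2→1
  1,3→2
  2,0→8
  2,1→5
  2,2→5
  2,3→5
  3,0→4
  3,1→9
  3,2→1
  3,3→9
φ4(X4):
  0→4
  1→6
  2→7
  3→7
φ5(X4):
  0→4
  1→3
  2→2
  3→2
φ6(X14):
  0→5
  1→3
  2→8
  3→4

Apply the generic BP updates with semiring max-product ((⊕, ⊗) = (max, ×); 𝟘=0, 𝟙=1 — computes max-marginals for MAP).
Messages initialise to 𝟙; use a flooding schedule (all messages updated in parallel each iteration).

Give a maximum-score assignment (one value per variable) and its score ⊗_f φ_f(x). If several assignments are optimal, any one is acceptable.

init: all messages = 𝟙 over 4 values
r1 m[φ0→X4] = [8, 9, 7, 8]
r1 m[φ0→X13] = [8, 9, 9, 6]
r1 m[φ1→X4] = [5, 5, 6, 5]
r1 m[φ1→X14] = [5, 6, 6, 5]
r1 m[φ2→X4] = [9, 7, 9, 7]
r1 m[φ2→X9] = [7, 9, 7, 9]
r1 m[φ3→X11] = [8, 8, 8, 9]
r1 m[φ3→X9] = [8, 9, 5, 9]
r1 m[φ4→X4] = [4, 6, 7, 7]
r1 m[φ5→X4] = [4, 3, 2, 2]
r1 m[φ6→X14] = [5, 3, 8, 4]
r1 m[X4→φ0] = [1, 1, 1, 1]
r1 m[X4→φ1] = [1, 1, 1, 1]
r1 m[X4→φ2] = [1, 1, 1, 1]
r1 m[X4→φ4] = [1, 1, 1, 1]
r1 m[X4→φ5] = [1, 1, 1, 1]
r1 m[X13→φ0] = [1, 1, 1, 1]
r1 m[X11→φ3] = [1, 1, 1, 1]
r1 m[X14→φ1] = [1, 1, 1, 1]
r1 m[X14→φ6] = [1, 1, 1, 1]
r1 m[X9→φ2] = [1, 1, 1, 1]
r1 m[X9→φ3] = [1, 1, 1, 1]
r2 m[φ0→X4] = [8, 9, 7, 8]
r2 m[φ0→X13] = [8, 9, 9, 6]
r2 m[φ1→X4] = [5, 5, 6, 5]
r2 m[φ1→X14] = [5, 6, 6, 5]
r2 m[φ2→X4] = [9, 7, 9, 7]
r2 m[φ2→X9] = [7, 9, 7, 9]
r2 m[φ3→X11] = [8, 8, 8, 9]
r2 m[φ3→X9] = [8, 9, 5, 9]
r2 m[φ4→X4] = [4, 6, 7, 7]
r2 m[φ5→X4] = [4, 3, 2, 2]
r2 m[φ6→X14] = [5, 3, 8, 4]
r2 m[X4→φ0] = [720, 630, 756, 490]
r2 m[X4→φ1] = [1152, 1134, 882, 784]
r2 m[X4→φ2] = [640, 810, 588, 560]
r2 m[X4→φ4] = [1440, 945, 756, 560]
r2 m[X4→φ5] = [1440, 1890, 2646, 1960]
r2 m[X13→φ0] = [1, 1, 1, 1]
r2 m[X11→φ3] = [1, 1, 1, 1]
r2 m[X14→φ1] = [5, 3, 8, 4]
r2 m[X14→φ6] = [5, 6, 6, 5]
r2 m[X9→φ2] = [8, 9, 5, 9]
r2 m[X9→φ3] = [7, 9, 7, 9]
r3 m[φ0→X4] = [8, 9, 7, 8]
r3 m[φ0→X13] = [5760, 5670, 5670, 3780]
r3 m[φ1→X4] = [32, 40, 48, 32]
r3 m[φ1→X14] = [4608, 5760, 5670, 5760]
r3 m[φ2→X4] = [81, 63, 81, 45]
r3 m[φ2→X9] = [5670, 5760, 3920, 5670]
r3 m[φ3→X11] = [56, 72, 56, 81]
r3 m[φ3→X9] = [8, 9, 5, 9]
r3 m[φ4→X4] = [4, 6, 7, 7]
r3 m[φ5→X4] = [4, 3, 2, 2]
r3 m[φ6→X14] = [5, 3, 8, 4]
r3 m[X4→φ0] = [720, 630, 756, 490]
r3 m[X4→φ1] = [1152, 1134, 882, 784]
r3 m[X4→φ2] = [640, 810, 588, 560]
r3 m[X4→φ4] = [1440, 945, 756, 560]
r3 m[X4→φ5] = [1440, 1890, 2646, 1960]
r3 m[X13→φ0] = [1, 1, 1, 1]
r3 m[X11→φ3] = [1, 1, 1, 1]
r3 m[X14→φ1] = [5, 3, 8, 4]
r3 m[X14→φ6] = [5, 6, 6, 5]
r3 m[X9→φ2] = [8, 9, 5, 9]
r3 m[X9→φ3] = [7, 9, 7, 9]
r4 m[φ0→X4] = [8, 9, 7, 8]
r4 m[φ0→X13] = [5760, 5670, 5670, 3780]
r4 m[φ1→X4] = [32, 40, 48, 32]
r4 m[φ1→X14] = [4608, 5760, 5670, 5760]
r4 m[φ2→X4] = [81, 63, 81, 45]
r4 m[φ2→X9] = [5670, 5760, 3920, 5670]
r4 m[φ3→X11] = [56, 72, 56, 81]
r4 m[φ3→X9] = [8, 9, 5, 9]
r4 m[φ4→X4] = [4, 6, 7, 7]
r4 m[φ5→X4] = [4, 3, 2, 2]
r4 m[φ6→X14] = [5, 3, 8, 4]
r4 m[X4→φ0] = [41472, 45360, 54432, 20160]
r4 m[X4→φ1] = [10368, 10206, 7938, 5040]
r4 m[X4→φ2] = [4096, 6480, 4704, 3584]
r4 m[X4→φ4] = [82944, 68040, 54432, 23040]
r4 m[X4→φ5] = [82944, 136080, 190512, 80640]
r4 m[X13→φ0] = [1, 1, 1, 1]
r4 m[X11→φ3] = [1, 1, 1, 1]
r4 m[X14→φ1] = [5, 3, 8, 4]
r4 m[X14→φ6] = [4608, 5760, 5670, 5760]
r4 m[X9→φ2] = [8, 9, 5, 9]
r4 m[X9→φ3] = [5670, 5760, 3920, 5670]
r5 m[φ0→X4] = [8, 9, 7, 8]
r5 m[φ0→X13] = [331776, 408240, 408240, 272160]
r5 m[φ1→X4] = [32, 40, 48, 32]
r5 m[φ1→X14] = [41472, 51840, 51030, 51840]
r5 m[φ2→X4] = [81, 63, 81, 45]
r5 m[φ2→X9] = [45360, 36864, 25920, 45360]
r5 m[φ3→X11] = [45360, 46080, 45360, 51840]
r5 m[φ3→X9] = [8, 9, 5, 9]
r5 m[φ4→X4] = [4, 6, 7, 7]
r5 m[φ5→X4] = [4, 3, 2, 2]
r5 m[φ6→X14] = [5, 3, 8, 4]
r5 m[X4→φ0] = [41472, 45360, 54432, 20160]
r5 m[X4→φ1] = [10368, 10206, 7938, 5040]
r5 m[X4→φ2] = [4096, 6480, 4704, 3584]
r5 m[X4→φ4] = [82944, 68040, 54432, 23040]
r5 m[X4→φ5] = [82944, 136080, 190512, 80640]
r5 m[X13→φ0] = [1, 1, 1, 1]
r5 m[X11→φ3] = [1, 1, 1, 1]
r5 m[X14→φ1] = [5, 3, 8, 4]
r5 m[X14→φ6] = [4608, 5760, 5670, 5760]
r5 m[X9→φ2] = [8, 9, 5, 9]
r5 m[X9→φ3] = [5670, 5760, 3920, 5670]
r6 m[φ0→X4] = [8, 9, 7, 8]
r6 m[φ0→X13] = [331776, 408240, 408240, 272160]
r6 m[φ1→X4] = [32, 40, 48, 32]
r6 m[φ1→X14] = [41472, 51840, 51030, 51840]
r6 m[φ2→X4] = [81, 63, 81, 45]
r6 m[φ2→X9] = [45360, 36864, 25920, 45360]
r6 m[φ3→X11] = [45360, 46080, 45360, 51840]
r6 m[φ3→X9] = [8, 9, 5, 9]
r6 m[φ4→X4] = [4, 6, 7, 7]
r6 m[φ5→X4] = [4, 3, 2, 2]
r6 m[φ6→X14] = [5, 3, 8, 4]
r6 m[X4→φ0] = [41472, 45360, 54432, 20160]
r6 m[X4→φ1] = [10368, 10206, 7938, 5040]
r6 m[X4→φ2] = [4096, 6480, 4704, 3584]
r6 m[X4→φ4] = [82944, 68040, 54432, 23040]
r6 m[X4→φ5] = [82944, 136080, 190512, 80640]
r6 m[X13→φ0] = [1, 1, 1, 1]
r6 m[X11→φ3] = [1, 1, 1, 1]
r6 m[X14→φ1] = [5, 3, 8, 4]
r6 m[X14→φ6] = [41472, 51840, 51030, 51840]
r6 m[X9→φ2] = [8, 9, 5, 9]
r6 m[X9→φ3] = [45360, 36864, 25920, 45360]
r7 m[φ0→X4] = [8, 9, 7, 8]
r7 m[φ0→X13] = [331776, 408240, 408240, 272160]
r7 m[φ1→X4] = [32, 40, 48, 32]
r7 m[φ1→X14] = [41472, 51840, 51030, 51840]
r7 m[φ2→X4] = [81, 63, 81, 45]
r7 m[φ2→X9] = [45360, 36864, 25920, 45360]
r7 m[φ3→X11] = [362880, 294912, 362880, 408240]
r7 m[φ3→X9] = [8, 9, 5, 9]
r7 m[φ4→X4] = [4, 6, 7, 7]
r7 m[φ5→X4] = [4, 3, 2, 2]
r7 m[φ6→X14] = [5, 3, 8, 4]
r7 m[X4→φ0] = [41472, 45360, 54432, 20160]
r7 m[X4→φ1] = [10368, 10206, 7938, 5040]
r7 m[X4→φ2] = [4096, 6480, 4704, 3584]
r7 m[X4→φ4] = [82944, 68040, 54432, 23040]
r7 m[X4→φ5] = [82944, 136080, 190512, 80640]
r7 m[X13→φ0] = [1, 1, 1, 1]
r7 m[X11→φ3] = [1, 1, 1, 1]
r7 m[X14→φ1] = [5, 3, 8, 4]
r7 m[X14→φ6] = [41472, 51840, 51030, 51840]
r7 m[X9→φ2] = [8, 9, 5, 9]
r7 m[X9→φ3] = [45360, 36864, 25920, 45360]
r8 m[φ0→X4] = [8, 9, 7, 8]
r8 m[φ0→X13] = [331776, 408240, 408240, 272160]
r8 m[φ1→X4] = [32, 40, 48, 32]
r8 m[φ1→X14] = [41472, 51840, 51030, 51840]
r8 m[φ2→X4] = [81, 63, 81, 45]
r8 m[φ2→X9] = [45360, 36864, 25920, 45360]
r8 m[φ3→X11] = [362880, 294912, 362880, 408240]
r8 m[φ3→X9] = [8, 9, 5, 9]
r8 m[φ4→X4] = [4, 6, 7, 7]
r8 m[φ5→X4] = [4, 3, 2, 2]
r8 m[φ6→X14] = [5, 3, 8, 4]
r8 m[X4→φ0] = [41472, 45360, 54432, 20160]
r8 m[X4→φ1] = [10368, 10206, 7938, 5040]
r8 m[X4→φ2] = [4096, 6480, 4704, 3584]
r8 m[X4→φ4] = [82944, 68040, 54432, 23040]
r8 m[X4→φ5] = [82944, 136080, 190512, 80640]
r8 m[X13→φ0] = [1, 1, 1, 1]
r8 m[X11→φ3] = [1, 1, 1, 1]
r8 m[X14→φ1] = [5, 3, 8, 4]
r8 m[X14→φ6] = [41472, 51840, 51030, 51840]
r8 m[X9→φ2] = [8, 9, 5, 9]
r8 m[X9→φ3] = [45360, 36864, 25920, 45360]
fixed point reached at round 8
traceback from X4: (X4=1, X13=1, X11=3, X14=2, X9=3), score=408240

assignment: (X4=1, X13=1, X11=3, X14=2, X9=3); score = 408240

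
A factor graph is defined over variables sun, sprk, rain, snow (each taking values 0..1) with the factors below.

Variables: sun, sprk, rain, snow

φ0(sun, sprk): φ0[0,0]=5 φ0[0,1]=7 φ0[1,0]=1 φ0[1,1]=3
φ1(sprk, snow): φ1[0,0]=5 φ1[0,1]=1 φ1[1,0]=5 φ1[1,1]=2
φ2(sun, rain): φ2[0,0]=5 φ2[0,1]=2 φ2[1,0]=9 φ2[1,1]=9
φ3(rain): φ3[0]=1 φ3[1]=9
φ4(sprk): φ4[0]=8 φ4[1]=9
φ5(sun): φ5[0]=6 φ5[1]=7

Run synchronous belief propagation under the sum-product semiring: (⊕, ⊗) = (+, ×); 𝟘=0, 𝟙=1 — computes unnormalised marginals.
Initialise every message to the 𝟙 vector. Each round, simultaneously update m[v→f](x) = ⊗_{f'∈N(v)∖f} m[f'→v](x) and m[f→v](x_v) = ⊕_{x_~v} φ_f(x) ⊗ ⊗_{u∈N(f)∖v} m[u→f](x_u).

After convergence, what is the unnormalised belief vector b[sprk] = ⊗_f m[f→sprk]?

init: all messages = 𝟙 over 2 values
r1 m[φ0→sun] = [12, 4]
r1 m[φ0→sprk] = [6, 10]
r1 m[φ1→sprk] = [6, 7]
r1 m[φ1→snow] = [10, 3]
r1 m[φ2→sun] = [7, 18]
r1 m[φ2→rain] = [14, 11]
r1 m[φ3→rain] = [1, 9]
r1 m[φ4→sprk] = [8, 9]
r1 m[φ5→sun] = [6, 7]
r1 m[sun→φ0] = [1, 1]
r1 m[sun→φ2] = [1, 1]
r1 m[sun→φ5] = [1, 1]
r1 m[sprk→φ0] = [1, 1]
r1 m[sprk→φ1] = [1, 1]
r1 m[sprk→φ4] = [1, 1]
r1 m[rain→φ2] = [1, 1]
r1 m[rain→φ3] = [1, 1]
r1 m[snow→φ1] = [1, 1]
r2 m[φ0→sun] = [12, 4]
r2 m[φ0→sprk] = [6, 10]
r2 m[φ1→sprk] = [6, 7]
r2 m[φ1→snow] = [10, 3]
r2 m[φ2→sun] = [7, 18]
r2 m[φ2→rain] = [14, 11]
r2 m[φ3→rain] = [1, 9]
r2 m[φ4→sprk] = [8, 9]
r2 m[φ5→sun] = [6, 7]
r2 m[sun→φ0] = [42, 126]
r2 m[sun→φ2] = [72, 28]
r2 m[sun→φ5] = [84, 72]
r2 m[sprk→φ0] = [48, 63]
r2 m[sprk→φ1] = [48, 90]
r2 m[sprk→φ4] = [36, 70]
r2 m[rain→φ2] = [1, 9]
r2 m[rain→φ3] = [14, 11]
r2 m[snow→φ1] = [1, 1]
r3 m[φ0→sun] = [681, 237]
r3 m[φ0→sprk] = [336, 672]
r3 m[φ1→sprk] = [6, 7]
r3 m[φ1→snow] = [690, 228]
r3 m[φ2→sun] = [23, 90]
r3 m[φ2→rain] = [612, 396]
r3 m[φ3→rain] = [1, 9]
r3 m[φ4→sprk] = [8, 9]
r3 m[φ5→sun] = [6, 7]
r3 m[sun→φ0] = [42, 126]
r3 m[sun→φ2] = [72, 28]
r3 m[sun→φ5] = [84, 72]
r3 m[sprk→φ0] = [48, 63]
r3 m[sprk→φ1] = [48, 90]
r3 m[sprk→φ4] = [36, 70]
r3 m[rain→φ2] = [1, 9]
r3 m[rain→φ3] = [14, 11]
r3 m[snow→φ1] = [1, 1]
r4 m[φ0→sun] = [681, 237]
r4 m[φ0→sprk] = [336, 672]
r4 m[φ1→sprk] = [6, 7]
r4 m[φ1→snow] = [690, 228]
r4 m[φ2→sun] = [23, 90]
r4 m[φ2→rain] = [612, 396]
r4 m[φ3→rain] = [1, 9]
r4 m[φ4→sprk] = [8, 9]
r4 m[φ5→sun] = [6, 7]
r4 m[sun→φ0] = [138, 630]
r4 m[sun→φ2] = [4086, 1659]
r4 m[sun→φ5] = [15663, 21330]
r4 m[sprk→φ0] = [48, 63]
r4 m[sprk→φ1] = [2688, 6048]
r4 m[sprk→φ4] = [2016, 4704]
r4 m[rain→φ2] = [1, 9]
r4 m[rain→φ3] = [612, 396]
r4 m[snow→φ1] = [1, 1]
r5 m[φ0→sun] = [681, 237]
r5 m[φ0→sprk] = [1320, 2856]
r5 m[φ1→sprk] = [6, 7]
r5 m[φ1→snow] = [43680, 14784]
r5 m[φ2→sun] = [23, 90]
r5 m[φ2→rain] = [35361, 23103]
r5 m[φ3→rain] = [1, 9]
r5 m[φ4→sprk] = [8, 9]
r5 m[φ5→sun] = [6, 7]
r5 m[sun→φ0] = [138, 630]
r5 m[sun→φ2] = [4086, 1659]
r5 m[sun→φ5] = [15663, 21330]
r5 m[sprk→φ0] = [48, 63]
r5 m[sprk→φ1] = [2688, 6048]
r5 m[sprk→φ4] = [2016, 4704]
r5 m[rain→φ2] = [1, 9]
r5 m[rain→φ3] = [612, 396]
r5 m[snow→φ1] = [1, 1]
r6 m[φ0→sun] = [681, 237]
r6 m[φ0→sprk] = [1320, 2856]
r6 m[φ1→sprk] = [6, 7]
r6 m[φ1→snow] = [43680, 14784]
r6 m[φ2→sun] = [23, 90]
r6 m[φ2→rain] = [35361, 23103]
r6 m[φ3→rain] = [1, 9]
r6 m[φ4→sprk] = [8, 9]
r6 m[φ5→sun] = [6, 7]
r6 m[sun→φ0] = [138, 630]
r6 m[sun→φ2] = [4086, 1659]
r6 m[sun→φ5] = [15663, 21330]
r6 m[sprk→φ0] = [48, 63]
r6 m[sprk→φ1] = [10560, 25704]
r6 m[sprk→φ4] = [7920, 19992]
r6 m[rain→φ2] = [1, 9]
r6 m[rain→φ3] = [35361, 23103]
r6 m[snow→φ1] = [1, 1]
r7 m[φ0→sun] = [681, 237]
r7 m[φ0→sprk] = [1320, 2856]
r7 m[φ1→sprk] = [6, 7]
r7 m[φ1→snow] = [181320, 61968]
r7 m[φ2→sun] = [23, 90]
r7 m[φ2→rain] = [35361, 23103]
r7 m[φ3→rain] = [1, 9]
r7 m[φ4→sprk] = [8, 9]
r7 m[φ5→sun] = [6, 7]
r7 m[sun→φ0] = [138, 630]
r7 m[sun→φ2] = [4086, 1659]
r7 m[sun→φ5] = [15663, 21330]
r7 m[sprk→φ0] = [48, 63]
r7 m[sprk→φ1] = [10560, 25704]
r7 m[sprk→φ4] = [7920, 19992]
r7 m[rain→φ2] = [1, 9]
r7 m[rain→φ3] = [35361, 23103]
r7 m[snow→φ1] = [1, 1]
r8 m[φ0→sun] = [681, 237]
r8 m[φ0→sprk] = [1320, 2856]
r8 m[φ1→sprk] = [6, 7]
r8 m[φ1→snow] = [181320, 61968]
r8 m[φ2→sun] = [23, 90]
r8 m[φ2→rain] = [35361, 23103]
r8 m[φ3→rain] = [1, 9]
r8 m[φ4→sprk] = [8, 9]
r8 m[φ5→sun] = [6, 7]
r8 m[sun→φ0] = [138, 630]
r8 m[sun→φ2] = [4086, 1659]
r8 m[sun→φ5] = [15663, 21330]
r8 m[sprk→φ0] = [48, 63]
r8 m[sprk→φ1] = [10560, 25704]
r8 m[sprk→φ4] = [7920, 19992]
r8 m[rain→φ2] = [1, 9]
r8 m[rain→φ3] = [35361, 23103]
r8 m[snow→φ1] = [1, 1]
fixed point reached at round 8
b[sprk] = ⊗ incoming = [63360, 179928]

b[sprk] = [63360, 179928]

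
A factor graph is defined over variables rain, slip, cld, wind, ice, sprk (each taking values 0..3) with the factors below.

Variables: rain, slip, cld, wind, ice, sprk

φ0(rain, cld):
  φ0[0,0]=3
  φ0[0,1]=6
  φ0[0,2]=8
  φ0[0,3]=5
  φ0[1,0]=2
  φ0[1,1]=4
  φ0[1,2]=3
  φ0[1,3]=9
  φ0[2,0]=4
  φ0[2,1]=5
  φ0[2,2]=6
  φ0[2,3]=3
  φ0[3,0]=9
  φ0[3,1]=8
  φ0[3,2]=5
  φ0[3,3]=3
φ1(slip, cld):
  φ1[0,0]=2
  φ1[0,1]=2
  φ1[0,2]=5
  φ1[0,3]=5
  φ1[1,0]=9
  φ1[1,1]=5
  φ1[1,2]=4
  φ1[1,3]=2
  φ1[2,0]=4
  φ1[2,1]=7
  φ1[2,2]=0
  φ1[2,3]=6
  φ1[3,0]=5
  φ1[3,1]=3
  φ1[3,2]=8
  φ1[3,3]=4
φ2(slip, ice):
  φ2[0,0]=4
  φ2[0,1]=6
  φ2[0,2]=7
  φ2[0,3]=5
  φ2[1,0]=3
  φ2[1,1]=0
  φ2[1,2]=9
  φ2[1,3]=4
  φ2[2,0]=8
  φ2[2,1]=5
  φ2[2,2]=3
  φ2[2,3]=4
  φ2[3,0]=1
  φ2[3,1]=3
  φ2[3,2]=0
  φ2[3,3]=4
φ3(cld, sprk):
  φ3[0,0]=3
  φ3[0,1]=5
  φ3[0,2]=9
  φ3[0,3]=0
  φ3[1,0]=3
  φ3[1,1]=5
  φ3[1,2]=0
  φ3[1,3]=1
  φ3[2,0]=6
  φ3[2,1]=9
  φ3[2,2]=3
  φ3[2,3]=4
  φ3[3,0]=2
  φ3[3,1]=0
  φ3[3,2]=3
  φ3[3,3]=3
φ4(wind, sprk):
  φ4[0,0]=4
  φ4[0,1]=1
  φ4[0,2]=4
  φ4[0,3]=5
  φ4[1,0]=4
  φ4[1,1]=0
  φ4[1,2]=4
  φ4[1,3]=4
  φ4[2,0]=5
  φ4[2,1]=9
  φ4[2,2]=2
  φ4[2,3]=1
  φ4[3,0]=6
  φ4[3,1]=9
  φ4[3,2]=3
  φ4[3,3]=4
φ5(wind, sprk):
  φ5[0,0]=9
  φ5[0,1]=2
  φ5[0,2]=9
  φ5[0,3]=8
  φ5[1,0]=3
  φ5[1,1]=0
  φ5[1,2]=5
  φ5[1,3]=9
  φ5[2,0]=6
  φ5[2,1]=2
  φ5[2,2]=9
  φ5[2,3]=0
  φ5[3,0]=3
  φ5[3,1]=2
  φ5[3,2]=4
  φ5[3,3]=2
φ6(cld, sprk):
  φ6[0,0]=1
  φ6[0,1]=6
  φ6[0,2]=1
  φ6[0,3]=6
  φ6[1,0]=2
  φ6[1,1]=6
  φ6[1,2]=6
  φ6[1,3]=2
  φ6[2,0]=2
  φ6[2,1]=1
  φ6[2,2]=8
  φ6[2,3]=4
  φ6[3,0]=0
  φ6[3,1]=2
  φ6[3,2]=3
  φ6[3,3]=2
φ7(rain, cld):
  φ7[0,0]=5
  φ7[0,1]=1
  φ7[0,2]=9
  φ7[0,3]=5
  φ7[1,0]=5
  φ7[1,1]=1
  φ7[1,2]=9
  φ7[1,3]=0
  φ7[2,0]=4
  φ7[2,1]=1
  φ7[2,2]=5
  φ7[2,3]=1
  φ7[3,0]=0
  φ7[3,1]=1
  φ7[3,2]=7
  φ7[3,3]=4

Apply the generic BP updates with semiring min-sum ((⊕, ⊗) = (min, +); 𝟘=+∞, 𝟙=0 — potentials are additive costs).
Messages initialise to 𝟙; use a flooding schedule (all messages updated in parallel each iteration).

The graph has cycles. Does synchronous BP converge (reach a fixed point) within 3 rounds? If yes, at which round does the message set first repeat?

init: all messages = 𝟙 over 4 values
r1 m[φ0→rain] = [3, 2, 3, 3]
r1 m[φ0→cld] = [2, 4, 3, 3]
r1 m[φ1→slip] = [2, 2, 0, 3]
r1 m[φ1→cld] = [2, 2, 0, 2]
r1 m[φ2→slip] = [4, 0, 3, 0]
r1 m[φ2→ice] = [1, 0, 0, 4]
r1 m[φ3→cld] = [0, 0, 3, 0]
r1 m[φ3→sprk] = [2, 0, 0, 0]
r1 m[φ4→wind] = [1, 0, 1, 3]
r1 m[φ4→sprk] = [4, 0, 2, 1]
r1 m[φ5→wind] = [2, 0, 0, 2]
r1 m[φ5→sprk] = [3, 0, 4, 0]
r1 m[φ6→cld] = [1, 2, 1, 0]
r1 m[φ6→sprk] = [0, 1, 1, 2]
r1 m[φ7→rain] = [1, 0, 1, 0]
r1 m[φ7→cld] = [0, 1, 5, 0]
r1 m[rain→φ0] = [0, 0, 0, 0]
r1 m[rain→φ7] = [0, 0, 0, 0]
r1 m[slip→φ1] = [0, 0, 0, 0]
r1 m[slip→φ2] = [0, 0, 0, 0]
r1 m[cld→φ0] = [0, 0, 0, 0]
r1 m[cld→φ1] = [0, 0, 0, 0]
r1 m[cld→φ3] = [0, 0, 0, 0]
r1 m[cld→φ6] = [0, 0, 0, 0]
r1 m[cld→φ7] = [0, 0, 0, 0]
r1 m[wind→φ4] = [0, 0, 0, 0]
r1 m[wind→φ5] = [0, 0, 0, 0]
r1 m[ice→φ2] = [0, 0, 0, 0]
r1 m[sprk→φ3] = [0, 0, 0, 0]
r1 m[sprk→φ4] = [0, 0, 0, 0]
r1 m[sprk→φ5] = [0, 0, 0, 0]
r1 m[sprk→φ6] = [0, 0, 0, 0]
r2 m[φ0→rain] = [3, 2, 3, 3]
r2 m[φ0→cld] = [2, 4, 3, 3]
r2 m[φ1→slip] = [2, 2, 0, 3]
r2 m[φ1→cld] = [2, 2, 0, 2]
r2 m[φ2→slip] = [4, 0, 3, 0]
r2 m[φ2→ice] = [1, 0, 0, 4]
r2 m[φ3→cld] = [0, 0, 3, 0]
r2 m[φ3→sprk] = [2, 0, 0, 0]
r2 m[φ4→wind] = [1, 0, 1, 3]
r2 m[φ4→sprk] = [4, 0, 2, 1]
r2 m[φ5→wind] = [2, 0, 0, 2]
r2 m[φ5→sprk] = [3, 0, 4, 0]
r2 m[φ6→cld] = [1, 2, 1, 0]
r2 m[φ6→sprk] = [0, 1, 1, 2]
r2 m[φ7→rain] = [1, 0, 1, 0]
r2 m[φ7→cld] = [0, 1, 5, 0]
r2 m[rain→φ0] = [1, 0, 1, 0]
r2 m[rain→φ7] = [3, 2, 3, 3]
r2 m[slip→φ1] = [4, 0, 3, 0]
r2 m[slip→φ2] = [2, 2, 0, 3]
r2 m[cld→φ0] = [3, 5, 9, 2]
r2 m[cld→φ1] = [3, 7, 12, 3]
r2 m[cld→φ3] = [5, 9, 9, 5]
r2 m[cld→φ6] = [4, 7, 11, 5]
r2 m[cld→φ7] = [5, 8, 7, 5]
r2 m[wind→φ4] = [2, 0, 0, 2]
r2 m[wind→φ5] = [1, 0, 1, 3]
r2 m[ice→φ2] = [0, 0, 0, 0]
r2 m[sprk→φ3] = [7, 1, 7, 3]
r2 m[sprk→φ4] = [5, 1, 5, 2]
r2 m[sprk→φ5] = [6, 1, 3, 3]
r2 m[sprk→φ6] = [9, 0, 6, 1]
r3 m[φ0→rain] = [6, 5, 5, 5]
r3 m[φ0→cld] = [2, 4, 3, 3]
r3 m[φ1→slip] = [5, 5, 7, 7]
r3 m[φ1→cld] = [5, 3, 3, 2]
r3 m[φ2→slip] = [4, 0, 3, 0]
r3 m[φ2→ice] = [4, 2, 3, 4]
r3 m[φ3→cld] = [3, 4, 7, 1]
r3 m[φ3→sprk] = [7, 5, 8, 5]
r3 m[φ4→wind] = [2, 1, 3, 6]
r3 m[φ4→sprk] = [4, 0, 2, 1]
r3 m[φ5→wind] = [3, 1, 3, 3]
r3 m[φ5→sprk] = [3, 0, 5, 1]
r3 m[φ6→cld] = [6, 3, 1, 2]
r3 m[φ6→sprk] = [5, 7, 5, 7]
r3 m[φ7→rain] = [9, 5, 6, 5]
r3 m[φ7→cld] = [3, 3, 8, 2]
r3 m[rain→φ0] = [1, 0, 1, 0]
r3 m[rain→φ7] = [3, 2, 3, 3]
r3 m[slip→φ1] = [4, 0, 3, 0]
r3 m[slip→φ2] = [2, 2, 0, 3]
r3 m[cld→φ0] = [3, 5, 9, 2]
r3 m[cld→φ1] = [3, 7, 12, 3]
r3 m[cld→φ3] = [5, 9, 9, 5]
r3 m[cld→φ6] = [4, 7, 11, 5]
r3 m[cld→φ7] = [5, 8, 7, 5]
r3 m[wind→φ4] = [2, 0, 0, 2]
r3 m[wind→φ5] = [1, 0, 1, 3]
r3 m[ice→φ2] = [0, 0, 0, 0]
r3 m[sprk→φ3] = [7, 1, 7, 3]
r3 m[sprk→φ4] = [5, 1, 5, 2]
r3 m[sprk→φ5] = [6, 1, 3, 3]
r3 m[sprk→φ6] = [9, 0, 6, 1]
no fixed point within 3 rounds

NOT CONVERGED within 3 rounds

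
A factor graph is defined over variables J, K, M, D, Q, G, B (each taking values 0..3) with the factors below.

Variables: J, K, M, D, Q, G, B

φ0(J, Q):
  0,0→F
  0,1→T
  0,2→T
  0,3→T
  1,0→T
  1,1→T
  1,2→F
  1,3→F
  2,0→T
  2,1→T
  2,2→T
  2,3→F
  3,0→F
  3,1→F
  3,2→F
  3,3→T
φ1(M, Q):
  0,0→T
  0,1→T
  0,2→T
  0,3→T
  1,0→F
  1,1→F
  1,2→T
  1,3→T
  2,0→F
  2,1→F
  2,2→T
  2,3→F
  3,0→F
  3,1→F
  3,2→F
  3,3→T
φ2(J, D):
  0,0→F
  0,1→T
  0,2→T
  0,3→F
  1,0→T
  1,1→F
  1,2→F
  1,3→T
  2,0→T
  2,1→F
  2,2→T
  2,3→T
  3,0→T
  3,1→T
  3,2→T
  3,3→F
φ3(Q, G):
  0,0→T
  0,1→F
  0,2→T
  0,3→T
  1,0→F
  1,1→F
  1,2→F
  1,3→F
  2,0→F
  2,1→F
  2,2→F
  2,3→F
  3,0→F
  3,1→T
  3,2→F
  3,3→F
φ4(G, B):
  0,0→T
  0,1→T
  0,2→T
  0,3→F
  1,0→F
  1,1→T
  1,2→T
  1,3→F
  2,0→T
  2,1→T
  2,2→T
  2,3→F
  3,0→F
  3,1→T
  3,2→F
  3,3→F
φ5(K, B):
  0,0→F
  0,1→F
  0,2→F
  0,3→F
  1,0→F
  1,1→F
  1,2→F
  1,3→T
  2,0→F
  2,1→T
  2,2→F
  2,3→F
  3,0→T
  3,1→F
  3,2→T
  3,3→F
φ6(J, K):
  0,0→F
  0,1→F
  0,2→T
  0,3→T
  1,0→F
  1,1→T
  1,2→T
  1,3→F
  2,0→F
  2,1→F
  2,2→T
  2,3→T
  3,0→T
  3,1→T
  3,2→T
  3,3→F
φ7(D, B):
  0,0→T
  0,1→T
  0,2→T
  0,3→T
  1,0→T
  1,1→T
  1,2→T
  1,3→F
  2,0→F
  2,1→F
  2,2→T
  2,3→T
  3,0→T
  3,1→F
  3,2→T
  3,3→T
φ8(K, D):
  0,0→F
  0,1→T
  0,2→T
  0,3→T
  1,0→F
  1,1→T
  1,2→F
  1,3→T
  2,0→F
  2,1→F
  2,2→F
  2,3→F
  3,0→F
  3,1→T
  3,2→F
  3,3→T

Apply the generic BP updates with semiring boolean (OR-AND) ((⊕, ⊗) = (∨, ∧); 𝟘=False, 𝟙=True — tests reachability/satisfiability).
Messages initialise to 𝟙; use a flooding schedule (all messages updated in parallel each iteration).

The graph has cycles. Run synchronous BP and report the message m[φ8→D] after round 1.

message @ round 1 = [F, T, T, T]

init: all messages = 𝟙 over 4 values
r1 m[φ0→J] = [T, T, T, T]
r1 m[φ0→Q] = [T, T, T, T]
r1 m[φ1→M] = [T, T, T, T]
r1 m[φ1→Q] = [T, T, T, T]
r1 m[φ2→J] = [T, T, T, T]
r1 m[φ2→D] = [T, T, T, T]
r1 m[φ3→Q] = [T, F, F, T]
r1 m[φ3→G] = [T, T, T, T]
r1 m[φ4→G] = [T, T, T, T]
r1 m[φ4→B] = [T, T, T, F]
r1 m[φ5→K] = [F, T, T, T]
r1 m[φ5→B] = [T, T, T, T]
r1 m[φ6→J] = [T, T, T, T]
r1 m[φ6→K] = [T, T, T, T]
r1 m[φ7→D] = [T, T, T, T]
r1 m[φ7→B] = [T, T, T, T]
r1 m[φ8→K] = [T, T, F, T]
r1 m[φ8→D] = [F, T, T, T]
r1 m[J→φ0] = [T, T, T, T]
r1 m[J→φ2] = [T, T, T, T]
r1 m[J→φ6] = [T, T, T, T]
r1 m[K→φ5] = [T, T, T, T]
r1 m[K→φ6] = [T, T, T, T]
r1 m[K→φ8] = [T, T, T, T]
r1 m[M→φ1] = [T, T, T, T]
r1 m[D→φ2] = [T, T, T, T]
r1 m[D→φ7] = [T, T, T, T]
r1 m[D→φ8] = [T, T, T, T]
r1 m[Q→φ0] = [T, T, T, T]
r1 m[Q→φ1] = [T, T, T, T]
r1 m[Q→φ3] = [T, T, T, T]
r1 m[G→φ3] = [T, T, T, T]
r1 m[G→φ4] = [T, T, T, T]
r1 m[B→φ4] = [T, T, T, T]
r1 m[B→φ5] = [T, T, T, T]
r1 m[B→φ7] = [T, T, T, T]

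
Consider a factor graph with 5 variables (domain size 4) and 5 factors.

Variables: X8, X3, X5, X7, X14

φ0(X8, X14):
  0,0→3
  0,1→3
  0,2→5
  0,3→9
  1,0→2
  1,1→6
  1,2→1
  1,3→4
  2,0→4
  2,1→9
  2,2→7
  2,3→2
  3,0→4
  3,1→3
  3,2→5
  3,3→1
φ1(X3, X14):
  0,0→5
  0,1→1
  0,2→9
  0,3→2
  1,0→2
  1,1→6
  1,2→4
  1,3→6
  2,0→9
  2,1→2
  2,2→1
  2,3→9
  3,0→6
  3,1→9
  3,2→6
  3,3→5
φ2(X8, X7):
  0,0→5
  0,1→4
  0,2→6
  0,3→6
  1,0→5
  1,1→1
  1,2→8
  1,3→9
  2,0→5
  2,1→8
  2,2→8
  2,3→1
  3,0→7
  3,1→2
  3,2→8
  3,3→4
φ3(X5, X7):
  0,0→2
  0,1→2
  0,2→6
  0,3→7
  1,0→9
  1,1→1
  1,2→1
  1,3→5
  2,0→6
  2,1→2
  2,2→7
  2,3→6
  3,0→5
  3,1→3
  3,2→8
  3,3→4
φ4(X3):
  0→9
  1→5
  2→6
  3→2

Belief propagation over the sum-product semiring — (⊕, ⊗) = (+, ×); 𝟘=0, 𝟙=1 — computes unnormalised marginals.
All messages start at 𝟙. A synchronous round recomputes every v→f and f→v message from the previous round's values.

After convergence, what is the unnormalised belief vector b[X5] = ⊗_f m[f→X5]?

b[X5] = [665571, 578488, 835378, 815513]

init: all messages = 𝟙 over 4 values
r1 m[φ0→X8] = [20, 13, 22, 13]
r1 m[φ0→X14] = [13, 21, 18, 16]
r1 m[φ1→X3] = [17, 18, 21, 26]
r1 m[φ1→X14] = [22, 18, 20, 22]
r1 m[φ2→X8] = [21, 23, 22, 21]
r1 m[φ2→X7] = [22, 15, 30, 20]
r1 m[φ3→X5] = [17, 16, 21, 20]
r1 m[φ3→X7] = [22, 8, 22, 22]
r1 m[φ4→X3] = [9, 5, 6, 2]
r1 m[X8→φ0] = [1, 1, 1, 1]
r1 m[X8→φ2] = [1, 1, 1, 1]
r1 m[X3→φ1] = [1, 1, 1, 1]
r1 m[X3→φ4] = [1, 1, 1, 1]
r1 m[X5→φ3] = [1, 1, 1, 1]
r1 m[X7→φ2] = [1, 1, 1, 1]
r1 m[X7→φ3] = [1, 1, 1, 1]
r1 m[X14→φ0] = [1, 1, 1, 1]
r1 m[X14→φ1] = [1, 1, 1, 1]
r2 m[φ0→X8] = [20, 13, 22, 13]
r2 m[φ0→X14] = [13, 21, 18, 16]
r2 m[φ1→X3] = [17, 18, 21, 26]
r2 m[φ1→X14] = [22, 18, 20, 22]
r2 m[φ2→X8] = [21, 23, 22, 21]
r2 m[φ2→X7] = [22, 15, 30, 20]
r2 m[φ3→X5] = [17, 16, 21, 20]
r2 m[φ3→X7] = [22, 8, 22, 22]
r2 m[φ4→X3] = [9, 5, 6, 2]
r2 m[X8→φ0] = [21, 23, 22, 21]
r2 m[X8→φ2] = [20, 13, 22, 13]
r2 m[X3→φ1] = [9, 5, 6, 2]
r2 m[X3→φ4] = [17, 18, 21, 26]
r2 m[X5→φ3] = [1, 1, 1, 1]
r2 m[X7→φ2] = [22, 8, 22, 22]
r2 m[X7→φ3] = [22, 15, 30, 20]
r2 m[X14→φ0] = [22, 18, 20, 22]
r2 m[X14→φ1] = [13, 21, 18, 16]
r3 m[φ0→X8] = [418, 260, 434, 264]
r3 m[φ0→X14] = [281, 462, 387, 346]
r3 m[φ1→X3] = [280, 320, 321, 455]
r3 m[φ1→X14] = [121, 69, 119, 112]
r3 m[φ2→X8] = [406, 492, 372, 434]
r3 m[φ2→X7] = [366, 295, 504, 311]
r3 m[φ3→X5] = [394, 343, 492, 475]
r3 m[φ3→X7] = [22, 8, 22, 22]
r3 m[φ4→X3] = [9, 5, 6, 2]
r3 m[X8→φ0] = [21, 23, 22, 21]
r3 m[X8→φ2] = [20, 13, 22, 13]
r3 m[X3→φ1] = [9, 5, 6, 2]
r3 m[X3→φ4] = [17, 18, 21, 26]
r3 m[X5→φ3] = [1, 1, 1, 1]
r3 m[X7→φ2] = [22, 8, 22, 22]
r3 m[X7→φ3] = [22, 15, 30, 20]
r3 m[X14→φ0] = [22, 18, 20, 22]
r3 m[X14→φ1] = [13, 21, 18, 16]
r4 m[φ0→X8] = [418, 260, 434, 264]
r4 m[φ0→X14] = [281, 462, 387, 346]
r4 m[φ1→X3] = [280, 320, 321, 455]
r4 m[φ1→X14] = [121, 69, 119, 112]
r4 m[φ2→X8] = [406, 492, 372, 434]
r4 m[φ2→X7] = [366, 295, 504, 311]
r4 m[φ3→X5] = [394, 343, 492, 475]
r4 m[φ3→X7] = [22, 8, 22, 22]
r4 m[φ4→X3] = [9, 5, 6, 2]
r4 m[X8→φ0] = [406, 492, 372, 434]
r4 m[X8→φ2] = [418, 260, 434, 264]
r4 m[X3→φ1] = [9, 5, 6, 2]
r4 m[X3→φ4] = [280, 320, 321, 455]
r4 m[X5→φ3] = [1, 1, 1, 1]
r4 m[X7→φ2] = [22, 8, 22, 22]
r4 m[X7→φ3] = [366, 295, 504, 311]
r4 m[X14→φ0] = [121, 69, 119, 112]
r4 m[X14→φ1] = [281, 462, 387, 346]
r5 m[φ0→X8] = [2173, 1223, 2162, 1398]
r5 m[φ0→X14] = [5426, 8820, 7296, 6800]
r5 m[φ1→X3] = [6042, 6958, 6954, 9896]
r5 m[φ1→X14] = [121, 69, 119, 112]
r5 m[φ2→X8] = [406, 492, 372, 434]
r5 m[φ2→X7] = [7408, 5932, 10172, 6338]
r5 m[φ3→X5] = [6523, 5648, 8180, 7991]
r5 m[φ3→X7] = [22, 8, 22, 22]
r5 m[φ4→X3] = [9, 5, 6, 2]
r5 m[X8→φ0] = [406, 492, 372, 434]
r5 m[X8→φ2] = [418, 260, 434, 264]
r5 m[X3→φ1] = [9, 5, 6, 2]
r5 m[X3→φ4] = [280, 320, 321, 455]
r5 m[X5→φ3] = [1, 1, 1, 1]
r5 m[X7→φ2] = [22, 8, 22, 22]
r5 m[X7→φ3] = [366, 295, 504, 311]
r5 m[X14→φ0] = [121, 69, 119, 112]
r5 m[X14→φ1] = [281, 462, 387, 346]
r6 m[φ0→X8] = [2173, 1223, 2162, 1398]
r6 m[φ0→X14] = [5426, 8820, 7296, 6800]
r6 m[φ1→X3] = [6042, 6958, 6954, 9896]
r6 m[φ1→X14] = [121, 69, 119, 112]
r6 m[φ2→X8] = [406, 492, 372, 434]
r6 m[φ2→X7] = [7408, 5932, 10172, 6338]
r6 m[φ3→X5] = [6523, 5648, 8180, 7991]
r6 m[φ3→X7] = [22, 8, 22, 22]
r6 m[φ4→X3] = [9, 5, 6, 2]
r6 m[X8→φ0] = [406, 492, 372, 434]
r6 m[X8→φ2] = [2173, 1223, 2162, 1398]
r6 m[X3→φ1] = [9, 5, 6, 2]
r6 m[X3→φ4] = [6042, 6958, 6954, 9896]
r6 m[X5→φ3] = [1, 1, 1, 1]
r6 m[X7→φ2] = [22, 8, 22, 22]
r6 m[X7→φ3] = [7408, 5932, 10172, 6338]
r6 m[X14→φ0] = [121, 69, 119, 112]
r6 m[X14→φ1] = [5426, 8820, 7296, 6800]
r7 m[φ0→X8] = [2173, 1223, 2162, 1398]
r7 m[φ0→X14] = [5426, 8820, 7296, 6800]
r7 m[φ1→X3] = [115214, 133756, 134970, 189712]
r7 m[φ1→X14] = [121, 69, 119, 112]
r7 m[φ2→X8] = [406, 492, 372, 434]
r7 m[φ2→X7] = [37576, 30007, 51302, 31799]
r7 m[φ3→X5] = [132078, 114466, 165544, 161564]
r7 m[φ3→X7] = [22, 8, 22, 22]
r7 m[φ4→X3] = [9, 5, 6, 2]
r7 m[X8→φ0] = [406, 492, 372, 434]
r7 m[X8→φ2] = [2173, 1223, 2162, 1398]
r7 m[X3→φ1] = [9, 5, 6, 2]
r7 m[X3→φ4] = [6042, 6958, 6954, 9896]
r7 m[X5→φ3] = [1, 1, 1, 1]
r7 m[X7→φ2] = [22, 8, 22, 22]
r7 m[X7→φ3] = [7408, 5932, 10172, 6338]
r7 m[X14→φ0] = [121, 69, 119, 112]
r7 m[X14→φ1] = [5426, 8820, 7296, 6800]
r8 m[φ0→X8] = [2173, 1223, 2162, 1398]
r8 m[φ0→X14] = [5426, 8820, 7296, 6800]
r8 m[φ1→X3] = [115214, 133756, 134970, 189712]
r8 m[φ1→X14] = [121, 69, 119, 112]
r8 m[φ2→X8] = [406, 492, 372, 434]
r8 m[φ2→X7] = [37576, 30007, 51302, 31799]
r8 m[φ3→X5] = [132078, 114466, 165544, 161564]
r8 m[φ3→X7] = [22, 8, 22, 22]
r8 m[φ4→X3] = [9, 5, 6, 2]
r8 m[X8→φ0] = [406, 492, 372, 434]
r8 m[X8→φ2] = [2173, 1223, 2162, 1398]
r8 m[X3→φ1] = [9, 5, 6, 2]
r8 m[X3→φ4] = [115214, 133756, 134970, 189712]
r8 m[X5→φ3] = [1, 1, 1, 1]
r8 m[X7→φ2] = [22, 8, 22, 22]
r8 m[X7→φ3] = [37576, 30007, 51302, 31799]
r8 m[X14→φ0] = [121, 69, 119, 112]
r8 m[X14→φ1] = [5426, 8820, 7296, 6800]
r9 m[φ0→X8] = [2173, 1223, 2162, 1398]
r9 m[φ0→X14] = [5426, 8820, 7296, 6800]
r9 m[φ1→X3] = [115214, 133756, 134970, 189712]
r9 m[φ1→X14] = [121, 69, 119, 112]
r9 m[φ2→X8] = [406, 492, 372, 434]
r9 m[φ2→X7] = [37576, 30007, 51302, 31799]
r9 m[φ3→X5] = [665571, 578488, 835378, 815513]
r9 m[φ3→X7] = [22, 8, 22, 22]
r9 m[φ4→X3] = [9, 5, 6, 2]
r9 m[X8→φ0] = [406, 492, 372, 434]
r9 m[X8→φ2] = [2173, 1223, 2162, 1398]
r9 m[X3→φ1] = [9, 5, 6, 2]
r9 m[X3→φ4] = [115214, 133756, 134970, 189712]
r9 m[X5→φ3] = [1, 1, 1, 1]
r9 m[X7→φ2] = [22, 8, 22, 22]
r9 m[X7→φ3] = [37576, 30007, 51302, 31799]
r9 m[X14→φ0] = [121, 69, 119, 112]
r9 m[X14→φ1] = [5426, 8820, 7296, 6800]
r10 m[φ0→X8] = [2173, 1223, 2162, 1398]
r10 m[φ0→X14] = [5426, 8820, 7296, 6800]
r10 m[φ1→X3] = [115214, 133756, 134970, 189712]
r10 m[φ1→X14] = [121, 69, 119, 112]
r10 m[φ2→X8] = [406, 492, 372, 434]
r10 m[φ2→X7] = [37576, 30007, 51302, 31799]
r10 m[φ3→X5] = [665571, 578488, 835378, 815513]
r10 m[φ3→X7] = [22, 8, 22, 22]
r10 m[φ4→X3] = [9, 5, 6, 2]
r10 m[X8→φ0] = [406, 492, 372, 434]
r10 m[X8→φ2] = [2173, 1223, 2162, 1398]
r10 m[X3→φ1] = [9, 5, 6, 2]
r10 m[X3→φ4] = [115214, 133756, 134970, 189712]
r10 m[X5→φ3] = [1, 1, 1, 1]
r10 m[X7→φ2] = [22, 8, 22, 22]
r10 m[X7→φ3] = [37576, 30007, 51302, 31799]
r10 m[X14→φ0] = [121, 69, 119, 112]
r10 m[X14→φ1] = [5426, 8820, 7296, 6800]
fixed point reached at round 10
b[X5] = ⊗ incoming = [665571, 578488, 835378, 815513]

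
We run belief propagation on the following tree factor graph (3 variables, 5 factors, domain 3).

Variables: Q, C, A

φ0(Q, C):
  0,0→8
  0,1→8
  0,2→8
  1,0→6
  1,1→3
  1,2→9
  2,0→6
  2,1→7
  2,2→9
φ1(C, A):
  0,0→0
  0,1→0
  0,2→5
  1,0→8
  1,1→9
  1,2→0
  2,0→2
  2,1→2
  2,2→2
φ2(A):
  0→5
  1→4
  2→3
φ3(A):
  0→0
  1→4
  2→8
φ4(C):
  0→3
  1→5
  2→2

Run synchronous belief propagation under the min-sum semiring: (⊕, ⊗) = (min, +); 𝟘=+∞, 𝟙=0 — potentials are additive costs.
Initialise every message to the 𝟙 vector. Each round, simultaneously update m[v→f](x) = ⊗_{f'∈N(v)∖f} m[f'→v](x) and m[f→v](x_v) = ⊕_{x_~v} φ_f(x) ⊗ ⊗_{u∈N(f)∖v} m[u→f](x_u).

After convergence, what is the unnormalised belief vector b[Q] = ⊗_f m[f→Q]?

init: all messages = 𝟙 over 3 values
r1 m[φ0→Q] = [8, 3, 6]
r1 m[φ0→C] = [6, 3, 8]
r1 m[φ1→C] = [0, 0, 2]
r1 m[φ1→A] = [0, 0, 0]
r1 m[φ2→A] = [5, 4, 3]
r1 m[φ3→A] = [0, 4, 8]
r1 m[φ4→C] = [3, 5, 2]
r1 m[Q→φ0] = [0, 0, 0]
r1 m[C→φ0] = [0, 0, 0]
r1 m[C→φ1] = [0, 0, 0]
r1 m[C→φ4] = [0, 0, 0]
r1 m[A→φ1] = [0, 0, 0]
r1 m[A→φ2] = [0, 0, 0]
r1 m[A→φ3] = [0, 0, 0]
r2 m[φ0→Q] = [8, 3, 6]
r2 m[φ0→C] = [6, 3, 8]
r2 m[φ1→C] = [0, 0, 2]
r2 m[φ1→A] = [0, 0, 0]
r2 m[φ2→A] = [5, 4, 3]
r2 m[φ3→A] = [0, 4, 8]
r2 m[φ4→C] = [3, 5, 2]
r2 m[Q→φ0] = [0, 0, 0]
r2 m[C→φ0] = [3, 5, 4]
r2 m[C→φ1] = [9, 8, 10]
r2 m[C→φ4] = [6, 3, 10]
r2 m[A→φ1] = [5, 8, 11]
r2 m[A→φ2] = [0, 4, 8]
r2 m[A→φ3] = [5, 4, 3]
r3 m[φ0→Q] = [11, 8, 9]
r3 m[φ0→C] = [6, 3, 8]
r3 m[φ1→C] = [5, 11, 7]
r3 m[φ1→A] = [9, 9, 8]
r3 m[φ2→A] = [5, 4, 3]
r3 m[φ3→A] = [0, 4, 8]
r3 m[φ4→C] = [3, 5, 2]
r3 m[Q→φ0] = [0, 0, 0]
r3 m[C→φ0] = [3, 5, 4]
r3 m[C→φ1] = [9, 8, 10]
r3 m[C→φ4] = [6, 3, 10]
r3 m[A→φ1] = [5, 8, 11]
r3 m[A→φ2] = [0, 4, 8]
r3 m[A→φ3] = [5, 4, 3]
r4 m[φ0→Q] = [11, 8, 9]
r4 m[φ0→C] = [6, 3, 8]
r4 m[φ1→C] = [5, 11, 7]
r4 m[φ1→A] = [9, 9, 8]
r4 m[φ2→A] = [5, 4, 3]
r4 m[φ3→A] = [0, 4, 8]
r4 m[φ4→C] = [3, 5, 2]
r4 m[Q→φ0] = [0, 0, 0]
r4 m[C→φ0] = [8, 16, 9]
r4 m[C→φ1] = [9, 8, 10]
r4 m[C→φ4] = [11, 14, 15]
r4 m[A→φ1] = [5, 8, 11]
r4 m[A→φ2] = [9, 13, 16]
r4 m[A→φ3] = [14, 13, 11]
r5 m[φ0→Q] = [16, 14, 14]
r5 m[φ0→C] = [6, 3, 8]
r5 m[φ1→C] = [5, 11, 7]
r5 m[φ1→A] = [9, 9, 8]
r5 m[φ2→A] = [5, 4, 3]
r5 m[φ3→A] = [0, 4, 8]
r5 m[φ4→C] = [3, 5, 2]
r5 m[Q→φ0] = [0, 0, 0]
r5 m[C→φ0] = [8, 16, 9]
r5 m[C→φ1] = [9, 8, 10]
r5 m[C→φ4] = [11, 14, 15]
r5 m[A→φ1] = [5, 8, 11]
r5 m[A→φ2] = [9, 13, 16]
r5 m[A→φ3] = [14, 13, 11]
r6 m[φ0→Q] = [16, 14, 14]
r6 m[φ0→C] = [6, 3, 8]
r6 m[φ1→C] = [5, 11, 7]
r6 m[φ1→A] = [9, 9, 8]
r6 m[φ2→A] = [5, 4, 3]
r6 m[φ3→A] = [0, 4, 8]
r6 m[φ4→C] = [3, 5, 2]
r6 m[Q→φ0] = [0, 0, 0]
r6 m[C→φ0] = [8, 16, 9]
r6 m[C→φ1] = [9, 8, 10]
r6 m[C→φ4] = [11, 14, 15]
r6 m[A→φ1] = [5, 8, 11]
r6 m[A→φ2] = [9, 13, 16]
r6 m[A→φ3] = [14, 13, 11]
fixed point reached at round 6
b[Q] = ⊗ incoming = [16, 14, 14]

b[Q] = [16, 14, 14]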